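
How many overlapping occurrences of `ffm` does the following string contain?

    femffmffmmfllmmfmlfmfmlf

2

Sliding a length-3 window over the 24 characters (22 positions):
  position 4–6: ffm
  position 7–9: ffm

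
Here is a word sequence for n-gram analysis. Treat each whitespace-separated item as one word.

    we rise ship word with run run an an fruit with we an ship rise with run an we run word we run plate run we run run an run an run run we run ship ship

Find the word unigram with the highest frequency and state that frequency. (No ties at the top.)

Unigram frequencies (highest first):
  run: 12
  we: 6
  an: 6
  ship: 4
  with: 3
  rise: 2
  … (3 more, each ≤ 2)

"run", 12 times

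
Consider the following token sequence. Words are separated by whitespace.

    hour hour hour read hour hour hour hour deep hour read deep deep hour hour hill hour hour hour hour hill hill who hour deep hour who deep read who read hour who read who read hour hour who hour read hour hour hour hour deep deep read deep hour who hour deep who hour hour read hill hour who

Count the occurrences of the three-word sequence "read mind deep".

0

Scanning the 58 overlapping trigram windows for "read mind deep":
  (none found)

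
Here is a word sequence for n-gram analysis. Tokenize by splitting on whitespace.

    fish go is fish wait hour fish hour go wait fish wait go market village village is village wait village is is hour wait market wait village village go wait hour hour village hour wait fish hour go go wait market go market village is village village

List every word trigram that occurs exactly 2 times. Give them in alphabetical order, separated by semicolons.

Trigram counts meeting the condition (exactly 2 times):
  fish hour go: 2
  go market village: 2
  village is village: 2

fish hour go; go market village; village is village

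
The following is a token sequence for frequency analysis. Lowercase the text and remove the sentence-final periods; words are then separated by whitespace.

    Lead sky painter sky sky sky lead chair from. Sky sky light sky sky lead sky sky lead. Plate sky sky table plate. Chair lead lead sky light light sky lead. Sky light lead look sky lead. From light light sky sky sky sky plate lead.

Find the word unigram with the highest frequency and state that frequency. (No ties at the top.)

"sky", 20 times

Unigram frequencies (highest first):
  sky: 20
  lead: 10
  light: 6
  plate: 3
  chair: 2
  from: 2
  … (3 more, each ≤ 1)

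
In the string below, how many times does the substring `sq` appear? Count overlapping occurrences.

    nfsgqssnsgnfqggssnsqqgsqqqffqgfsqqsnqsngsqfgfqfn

Sliding a length-2 window over the 48 characters (47 positions):
  position 19–20: sq
  position 23–24: sq
  position 32–33: sq
  position 41–42: sq

4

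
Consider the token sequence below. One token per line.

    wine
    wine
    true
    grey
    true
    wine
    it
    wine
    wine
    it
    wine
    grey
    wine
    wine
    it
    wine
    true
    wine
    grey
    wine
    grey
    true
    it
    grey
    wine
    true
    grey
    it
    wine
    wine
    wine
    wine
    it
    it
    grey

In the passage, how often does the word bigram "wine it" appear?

Scanning the 34 overlapping bigram windows for "wine it":
  position 6–7: wine it
  position 9–10: wine it
  position 14–15: wine it
  position 32–33: wine it

4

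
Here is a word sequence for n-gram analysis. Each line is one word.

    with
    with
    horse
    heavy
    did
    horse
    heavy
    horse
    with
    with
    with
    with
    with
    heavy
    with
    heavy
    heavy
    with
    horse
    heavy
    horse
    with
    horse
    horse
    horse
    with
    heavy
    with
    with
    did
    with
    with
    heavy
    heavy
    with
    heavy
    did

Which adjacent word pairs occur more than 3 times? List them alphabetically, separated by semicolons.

Bigram counts meeting the condition (more than 3 times):
  heavy with: 4
  with heavy: 5
  with with: 7

heavy with; with heavy; with with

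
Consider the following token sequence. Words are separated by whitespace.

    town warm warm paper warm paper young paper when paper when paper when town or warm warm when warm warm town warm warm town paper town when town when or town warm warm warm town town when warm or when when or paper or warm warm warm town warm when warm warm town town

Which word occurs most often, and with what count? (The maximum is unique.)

Unigram frequencies (highest first):
  warm: 19
  town: 12
  when: 10
  paper: 7
  or: 5
  young: 1

"warm", 19 times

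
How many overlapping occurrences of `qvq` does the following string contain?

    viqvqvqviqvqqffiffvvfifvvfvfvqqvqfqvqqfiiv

Sliding a length-3 window over the 42 characters (40 positions):
  position 3–5: qvq
  position 5–7: qvq
  position 10–12: qvq
  position 31–33: qvq
  position 35–37: qvq

5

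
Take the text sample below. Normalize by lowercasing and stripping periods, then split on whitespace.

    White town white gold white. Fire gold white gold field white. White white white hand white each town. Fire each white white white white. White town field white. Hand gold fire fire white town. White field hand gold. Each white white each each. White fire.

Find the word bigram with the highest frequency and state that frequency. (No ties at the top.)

"white white", 8 times

Bigram frequencies (highest first):
  white white: 8
  white town: 3
  each white: 3
  town white: 2
  white gold: 2
  gold white: 2
  … (19 more, each ≤ 2)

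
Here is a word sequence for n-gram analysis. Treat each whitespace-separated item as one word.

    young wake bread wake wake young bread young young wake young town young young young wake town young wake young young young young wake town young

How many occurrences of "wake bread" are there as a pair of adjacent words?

1

Scanning the 25 overlapping bigram windows for "wake bread":
  position 2–3: wake bread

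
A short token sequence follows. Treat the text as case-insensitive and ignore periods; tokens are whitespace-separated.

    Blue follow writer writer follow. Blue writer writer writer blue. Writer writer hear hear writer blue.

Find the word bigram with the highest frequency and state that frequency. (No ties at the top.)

Bigram frequencies (highest first):
  writer writer: 4
  blue writer: 2
  writer blue: 2
  blue follow: 1
  follow writer: 1
  writer follow: 1
  … (4 more, each ≤ 1)

"writer writer", 4 times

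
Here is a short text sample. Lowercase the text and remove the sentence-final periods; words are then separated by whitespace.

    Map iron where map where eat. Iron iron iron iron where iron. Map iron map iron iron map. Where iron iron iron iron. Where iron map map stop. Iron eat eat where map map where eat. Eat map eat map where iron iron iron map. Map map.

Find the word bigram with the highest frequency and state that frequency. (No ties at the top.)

Bigram frequencies (highest first):
  iron iron: 9
  iron map: 5
  map where: 4
  where iron: 4
  map map: 4
  map iron: 3
  … (11 more, each ≤ 3)

"iron iron", 9 times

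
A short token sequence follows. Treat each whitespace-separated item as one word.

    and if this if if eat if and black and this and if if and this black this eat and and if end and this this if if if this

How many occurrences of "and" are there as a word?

8

Scanning the 30 tokens for "and":
  position 1: and
  position 8: and
  position 10: and
  position 12: and
  position 15: and
  position 20: and
  position 21: and
  position 24: and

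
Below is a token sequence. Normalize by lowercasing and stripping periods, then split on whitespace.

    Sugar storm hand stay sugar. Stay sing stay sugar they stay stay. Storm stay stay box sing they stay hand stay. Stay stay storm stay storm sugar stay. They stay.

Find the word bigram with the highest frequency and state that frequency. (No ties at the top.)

Bigram frequencies (highest first):
  stay stay: 4
  they stay: 3
  stay storm: 3
  hand stay: 2
  stay sugar: 2
  sugar stay: 2
  … (12 more, each ≤ 2)

"stay stay", 4 times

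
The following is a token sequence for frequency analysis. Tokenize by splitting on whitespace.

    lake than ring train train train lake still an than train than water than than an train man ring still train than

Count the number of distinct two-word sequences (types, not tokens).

22 tokens → 21 bigram windows in total.
Repeated bigrams (each contributes count−1 duplicates):
  train than: 2
  train train: 2
2 duplicate windows → 21 − 2 = 19 distinct.

19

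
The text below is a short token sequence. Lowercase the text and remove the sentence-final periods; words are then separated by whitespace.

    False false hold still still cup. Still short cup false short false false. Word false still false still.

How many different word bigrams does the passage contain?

15

18 tokens → 17 bigram windows in total.
Repeated bigrams (each contributes count−1 duplicates):
  false false: 2
  false still: 2
2 duplicate windows → 17 − 2 = 15 distinct.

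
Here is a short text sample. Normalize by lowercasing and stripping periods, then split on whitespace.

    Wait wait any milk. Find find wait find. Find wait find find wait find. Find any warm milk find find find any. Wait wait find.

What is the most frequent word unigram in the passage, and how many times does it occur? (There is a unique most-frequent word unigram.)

"find", 12 times

Unigram frequencies (highest first):
  find: 12
  wait: 7
  any: 3
  milk: 2
  warm: 1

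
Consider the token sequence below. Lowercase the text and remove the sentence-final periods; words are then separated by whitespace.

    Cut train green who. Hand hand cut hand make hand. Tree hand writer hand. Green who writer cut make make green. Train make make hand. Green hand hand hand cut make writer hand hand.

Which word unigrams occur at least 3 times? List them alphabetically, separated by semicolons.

cut; green; hand; make; writer

Unigram counts meeting the condition (at least 3 times):
  cut: 4
  green: 4
  hand: 12
  make: 6
  writer: 3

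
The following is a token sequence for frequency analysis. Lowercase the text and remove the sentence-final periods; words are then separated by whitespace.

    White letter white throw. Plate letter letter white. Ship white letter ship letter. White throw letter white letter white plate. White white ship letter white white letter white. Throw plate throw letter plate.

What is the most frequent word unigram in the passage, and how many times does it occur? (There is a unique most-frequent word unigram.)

Unigram frequencies (highest first):
  white: 12
  letter: 10
  throw: 4
  plate: 4
  ship: 3

"white", 12 times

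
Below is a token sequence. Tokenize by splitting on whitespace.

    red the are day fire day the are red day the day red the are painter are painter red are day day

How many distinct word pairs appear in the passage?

22 tokens → 21 bigram windows in total.
Repeated bigrams (each contributes count−1 duplicates):
  the are: 3
  are day: 2
  are painter: 2
  day the: 2
  red the: 2
6 duplicate windows → 21 − 6 = 15 distinct.

15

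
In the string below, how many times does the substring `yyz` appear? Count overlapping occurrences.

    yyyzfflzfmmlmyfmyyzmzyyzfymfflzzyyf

Sliding a length-3 window over the 35 characters (33 positions):
  position 2–4: yyz
  position 17–19: yyz
  position 22–24: yyz

3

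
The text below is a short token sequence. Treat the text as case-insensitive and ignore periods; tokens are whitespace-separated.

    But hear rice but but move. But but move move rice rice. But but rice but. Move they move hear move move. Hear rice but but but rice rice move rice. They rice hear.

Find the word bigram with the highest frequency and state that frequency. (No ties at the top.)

Bigram frequencies (highest first):
  but but: 5
  rice but: 4
  but move: 3
  hear rice: 2
  move move: 2
  move rice: 2
  … (12 more, each ≤ 2)

"but but", 5 times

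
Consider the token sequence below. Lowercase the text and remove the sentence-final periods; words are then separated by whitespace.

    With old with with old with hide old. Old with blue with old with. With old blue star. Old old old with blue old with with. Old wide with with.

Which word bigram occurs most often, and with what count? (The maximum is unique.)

"old with", 6 times

Bigram frequencies (highest first):
  old with: 6
  with old: 5
  with with: 4
  old old: 3
  with blue: 2
  with hide: 1
  … (8 more, each ≤ 1)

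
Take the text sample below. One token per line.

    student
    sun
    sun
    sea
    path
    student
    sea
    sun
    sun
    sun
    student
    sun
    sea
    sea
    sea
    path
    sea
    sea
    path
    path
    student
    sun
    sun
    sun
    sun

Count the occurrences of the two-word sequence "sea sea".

3

Scanning the 24 overlapping bigram windows for "sea sea":
  position 13–14: sea sea
  position 14–15: sea sea
  position 17–18: sea sea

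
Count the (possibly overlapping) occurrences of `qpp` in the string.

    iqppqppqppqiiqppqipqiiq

4

Sliding a length-3 window over the 23 characters (21 positions):
  position 2–4: qpp
  position 5–7: qpp
  position 8–10: qpp
  position 14–16: qpp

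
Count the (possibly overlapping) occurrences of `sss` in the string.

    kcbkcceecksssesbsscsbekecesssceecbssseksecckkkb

Sliding a length-3 window over the 47 characters (45 positions):
  position 11–13: sss
  position 27–29: sss
  position 35–37: sss

3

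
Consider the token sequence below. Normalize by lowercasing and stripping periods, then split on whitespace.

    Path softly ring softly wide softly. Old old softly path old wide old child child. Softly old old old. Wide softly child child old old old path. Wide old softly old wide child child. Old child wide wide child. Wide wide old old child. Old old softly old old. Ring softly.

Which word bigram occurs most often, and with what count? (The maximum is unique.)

Bigram frequencies (highest first):
  old old: 8
  softly old: 4
  old softly: 3
  old wide: 3
  wide old: 3
  old child: 3
  … (17 more, each ≤ 3)

"old old", 8 times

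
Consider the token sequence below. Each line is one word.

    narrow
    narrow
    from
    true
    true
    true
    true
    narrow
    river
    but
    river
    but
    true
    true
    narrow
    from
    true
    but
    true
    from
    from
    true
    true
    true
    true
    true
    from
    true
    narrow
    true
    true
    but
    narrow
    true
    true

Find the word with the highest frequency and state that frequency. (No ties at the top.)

Unigram frequencies (highest first):
  true: 18
  narrow: 6
  from: 5
  but: 4
  river: 2

"true", 18 times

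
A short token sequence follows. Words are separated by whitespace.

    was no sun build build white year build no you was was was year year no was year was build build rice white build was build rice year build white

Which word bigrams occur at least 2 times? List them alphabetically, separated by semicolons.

build build; build rice; build white; was build; was was; was year; year build

Bigram counts meeting the condition (at least 2 times):
  build build: 2
  build rice: 2
  build white: 2
  was build: 2
  was was: 2
  was year: 2
  year build: 2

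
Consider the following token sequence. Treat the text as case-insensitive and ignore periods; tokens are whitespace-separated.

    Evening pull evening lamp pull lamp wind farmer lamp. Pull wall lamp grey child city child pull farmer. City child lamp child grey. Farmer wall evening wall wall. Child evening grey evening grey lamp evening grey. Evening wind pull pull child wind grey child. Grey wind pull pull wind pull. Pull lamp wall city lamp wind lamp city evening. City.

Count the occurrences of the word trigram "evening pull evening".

Scanning the 58 overlapping trigram windows for "evening pull evening":
  position 1–3: evening pull evening

1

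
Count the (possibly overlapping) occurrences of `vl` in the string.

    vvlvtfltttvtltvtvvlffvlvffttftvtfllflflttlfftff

3

Sliding a length-2 window over the 47 characters (46 positions):
  position 2–3: vl
  position 18–19: vl
  position 22–23: vl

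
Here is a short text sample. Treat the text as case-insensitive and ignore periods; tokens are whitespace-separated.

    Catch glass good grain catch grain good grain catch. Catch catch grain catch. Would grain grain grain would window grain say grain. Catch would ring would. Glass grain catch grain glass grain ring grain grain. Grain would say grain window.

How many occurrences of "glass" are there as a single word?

3

Scanning the 40 tokens for "glass":
  position 2: glass
  position 27: glass
  position 31: glass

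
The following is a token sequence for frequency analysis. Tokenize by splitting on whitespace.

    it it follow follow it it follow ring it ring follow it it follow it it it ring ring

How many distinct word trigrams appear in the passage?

13

19 tokens → 17 trigram windows in total.
Repeated trigrams (each contributes count−1 duplicates):
  follow it it: 3
  it it follow: 3
4 duplicate windows → 17 − 4 = 13 distinct.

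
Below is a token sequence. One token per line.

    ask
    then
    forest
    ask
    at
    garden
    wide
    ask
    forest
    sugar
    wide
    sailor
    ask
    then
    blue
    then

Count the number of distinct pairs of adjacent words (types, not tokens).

16 tokens → 15 bigram windows in total.
Repeated bigrams (each contributes count−1 duplicates):
  ask then: 2
1 duplicate windows → 15 − 1 = 14 distinct.

14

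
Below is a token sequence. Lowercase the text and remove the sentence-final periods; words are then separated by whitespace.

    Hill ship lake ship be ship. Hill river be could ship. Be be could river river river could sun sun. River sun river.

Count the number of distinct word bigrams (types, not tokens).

23 tokens → 22 bigram windows in total.
Repeated bigrams (each contributes count−1 duplicates):
  be could: 2
  river river: 2
  ship be: 2
  sun river: 2
4 duplicate windows → 22 − 4 = 18 distinct.

18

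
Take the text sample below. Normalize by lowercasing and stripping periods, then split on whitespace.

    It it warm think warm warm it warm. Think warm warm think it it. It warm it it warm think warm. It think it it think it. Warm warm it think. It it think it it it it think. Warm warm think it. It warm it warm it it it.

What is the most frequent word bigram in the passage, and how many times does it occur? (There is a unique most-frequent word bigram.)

"it it", 12 times

Bigram frequencies (highest first):
  it it: 12
  it warm: 7
  warm it: 6
  think it: 6
  warm think: 5
  it think: 5
  … (2 more, each ≤ 4)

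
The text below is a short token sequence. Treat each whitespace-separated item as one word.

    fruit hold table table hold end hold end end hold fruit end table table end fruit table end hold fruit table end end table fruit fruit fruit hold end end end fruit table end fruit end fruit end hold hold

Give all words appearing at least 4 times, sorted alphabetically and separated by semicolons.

end; fruit; hold; table

Unigram counts meeting the condition (at least 4 times):
  end: 14
  fruit: 10
  hold: 8
  table: 8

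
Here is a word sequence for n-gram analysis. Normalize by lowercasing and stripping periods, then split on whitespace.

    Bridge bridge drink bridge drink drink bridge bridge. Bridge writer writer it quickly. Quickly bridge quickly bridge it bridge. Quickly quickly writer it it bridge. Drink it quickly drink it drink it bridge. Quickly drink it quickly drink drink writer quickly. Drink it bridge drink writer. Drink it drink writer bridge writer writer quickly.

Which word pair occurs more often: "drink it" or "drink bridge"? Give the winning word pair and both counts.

"drink it": 6 occurrences
"drink bridge": 2 occurrences

"drink it" (6 vs 2)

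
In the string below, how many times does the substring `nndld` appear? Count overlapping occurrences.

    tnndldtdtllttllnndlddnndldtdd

3

Sliding a length-5 window over the 29 characters (25 positions):
  position 2–6: nndld
  position 16–20: nndld
  position 22–26: nndld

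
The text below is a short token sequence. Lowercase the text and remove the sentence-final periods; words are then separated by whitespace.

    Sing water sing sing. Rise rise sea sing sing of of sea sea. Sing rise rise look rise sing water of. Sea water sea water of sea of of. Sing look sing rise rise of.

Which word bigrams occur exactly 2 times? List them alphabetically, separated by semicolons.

Bigram counts meeting the condition (exactly 2 times):
  of of: 2
  sea sing: 2
  sea water: 2
  sing sing: 2
  sing water: 2
  water of: 2

of of; sea sing; sea water; sing sing; sing water; water of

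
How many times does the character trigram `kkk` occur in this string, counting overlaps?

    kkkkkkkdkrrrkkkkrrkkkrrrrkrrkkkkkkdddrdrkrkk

Sliding a length-3 window over the 44 characters (42 positions):
  position 1–3: kkk
  position 2–4: kkk
  position 3–5: kkk
  position 4–6: kkk
  position 5–7: kkk
  position 13–15: kkk
  position 14–16: kkk
  position 19–21: kkk
  position 29–31: kkk
  position 30–32: kkk
  … (2 more)

12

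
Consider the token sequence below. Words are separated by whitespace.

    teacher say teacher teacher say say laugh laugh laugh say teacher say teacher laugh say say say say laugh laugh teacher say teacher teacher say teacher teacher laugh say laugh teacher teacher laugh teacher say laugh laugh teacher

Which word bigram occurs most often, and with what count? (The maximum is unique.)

Bigram frequencies (highest first):
  teacher say: 6
  say teacher: 5
  teacher teacher: 4
  say say: 4
  say laugh: 4
  laugh laugh: 4
  … (3 more, each ≤ 4)

"teacher say", 6 times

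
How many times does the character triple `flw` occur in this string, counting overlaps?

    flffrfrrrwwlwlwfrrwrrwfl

Sliding a length-3 window over the 24 characters (22 positions):
  (no match at any position)

0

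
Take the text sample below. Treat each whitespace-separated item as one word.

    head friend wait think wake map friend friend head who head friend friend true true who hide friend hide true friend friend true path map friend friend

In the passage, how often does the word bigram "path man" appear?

Scanning the 26 overlapping bigram windows for "path man":
  (none found)

0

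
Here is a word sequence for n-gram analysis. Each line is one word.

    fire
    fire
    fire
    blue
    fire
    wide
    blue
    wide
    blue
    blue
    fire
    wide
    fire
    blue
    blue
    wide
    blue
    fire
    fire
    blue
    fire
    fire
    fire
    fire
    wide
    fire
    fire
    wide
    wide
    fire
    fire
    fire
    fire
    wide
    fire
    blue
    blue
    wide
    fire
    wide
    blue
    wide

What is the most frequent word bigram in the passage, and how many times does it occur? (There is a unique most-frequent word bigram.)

"fire fire", 10 times

Bigram frequencies (highest first):
  fire fire: 10
  fire wide: 6
  wide fire: 5
  fire blue: 4
  blue fire: 4
  wide blue: 4
  … (3 more, each ≤ 4)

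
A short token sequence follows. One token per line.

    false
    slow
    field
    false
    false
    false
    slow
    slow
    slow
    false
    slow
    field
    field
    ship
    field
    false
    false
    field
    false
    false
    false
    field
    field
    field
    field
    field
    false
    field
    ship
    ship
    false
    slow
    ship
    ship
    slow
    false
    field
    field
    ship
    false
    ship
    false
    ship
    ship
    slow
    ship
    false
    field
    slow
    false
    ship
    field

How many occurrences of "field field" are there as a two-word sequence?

6

Scanning the 51 overlapping bigram windows for "field field":
  position 12–13: field field
  position 22–23: field field
  position 23–24: field field
  position 24–25: field field
  position 25–26: field field
  position 37–38: field field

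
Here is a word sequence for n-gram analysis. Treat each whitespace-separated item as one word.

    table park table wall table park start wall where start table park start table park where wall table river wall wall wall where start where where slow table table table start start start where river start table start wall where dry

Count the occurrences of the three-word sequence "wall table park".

1

Scanning the 39 overlapping trigram windows for "wall table park":
  position 4–6: wall table park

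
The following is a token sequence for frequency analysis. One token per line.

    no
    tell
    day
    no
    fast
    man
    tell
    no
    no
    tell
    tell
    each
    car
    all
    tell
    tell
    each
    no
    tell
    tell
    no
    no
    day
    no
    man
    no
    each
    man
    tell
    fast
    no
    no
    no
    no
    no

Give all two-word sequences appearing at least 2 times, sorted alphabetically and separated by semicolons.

Bigram counts meeting the condition (at least 2 times):
  day no: 2
  man tell: 2
  no no: 6
  no tell: 3
  tell each: 2
  tell no: 2
  tell tell: 3

day no; man tell; no no; no tell; tell each; tell no; tell tell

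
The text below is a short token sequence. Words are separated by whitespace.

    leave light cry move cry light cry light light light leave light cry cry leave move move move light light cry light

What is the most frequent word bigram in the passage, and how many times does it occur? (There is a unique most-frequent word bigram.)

Bigram frequencies (highest first):
  light cry: 4
  cry light: 3
  light light: 3
  leave light: 2
  move move: 2
  cry move: 1
  … (6 more, each ≤ 1)

"light cry", 4 times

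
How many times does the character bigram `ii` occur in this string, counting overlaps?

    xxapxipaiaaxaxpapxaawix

0

Sliding a length-2 window over the 23 characters (22 positions):
  (no match at any position)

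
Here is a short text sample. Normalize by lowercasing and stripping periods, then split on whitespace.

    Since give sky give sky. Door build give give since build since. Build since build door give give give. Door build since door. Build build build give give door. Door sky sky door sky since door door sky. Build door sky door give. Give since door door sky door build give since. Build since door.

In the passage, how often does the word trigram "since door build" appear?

1

Scanning the 53 overlapping trigram windows for "since door build":
  position 22–24: since door build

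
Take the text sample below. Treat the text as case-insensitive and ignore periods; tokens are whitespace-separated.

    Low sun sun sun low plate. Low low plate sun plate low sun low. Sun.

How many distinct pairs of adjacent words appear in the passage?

8

15 tokens → 14 bigram windows in total.
Repeated bigrams (each contributes count−1 duplicates):
  low sun: 3
  low plate: 2
  plate low: 2
  sun low: 2
  sun sun: 2
6 duplicate windows → 14 − 6 = 8 distinct.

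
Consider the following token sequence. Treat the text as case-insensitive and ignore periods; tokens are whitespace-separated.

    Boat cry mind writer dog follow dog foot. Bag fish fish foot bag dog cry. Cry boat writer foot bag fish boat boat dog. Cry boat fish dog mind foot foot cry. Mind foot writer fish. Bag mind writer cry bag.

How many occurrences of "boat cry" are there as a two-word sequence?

1

Scanning the 40 overlapping bigram windows for "boat cry":
  position 1–2: boat cry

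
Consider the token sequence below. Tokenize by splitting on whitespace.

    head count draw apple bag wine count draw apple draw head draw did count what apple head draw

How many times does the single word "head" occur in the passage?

3

Scanning the 18 tokens for "head":
  position 1: head
  position 11: head
  position 17: head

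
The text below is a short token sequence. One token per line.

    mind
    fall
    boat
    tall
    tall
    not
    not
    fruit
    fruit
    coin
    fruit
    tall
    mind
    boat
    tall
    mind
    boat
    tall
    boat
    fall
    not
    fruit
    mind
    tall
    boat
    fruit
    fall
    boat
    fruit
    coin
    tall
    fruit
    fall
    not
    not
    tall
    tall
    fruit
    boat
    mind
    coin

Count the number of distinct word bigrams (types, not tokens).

41 tokens → 40 bigram windows in total.
Repeated bigrams (each contributes count−1 duplicates):
  boat tall: 3
  boat fruit: 2
  fall boat: 2
  fall not: 2
  fruit coin: 2
  fruit fall: 2
  mind boat: 2
  not fruit: 2
  … (5 more repeated)
14 duplicate windows → 40 − 14 = 26 distinct.

26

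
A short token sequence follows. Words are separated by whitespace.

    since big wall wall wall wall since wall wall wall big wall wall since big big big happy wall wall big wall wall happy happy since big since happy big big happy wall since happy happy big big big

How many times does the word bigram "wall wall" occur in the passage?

8

Scanning the 38 overlapping bigram windows for "wall wall":
  position 3–4: wall wall
  position 4–5: wall wall
  position 5–6: wall wall
  position 8–9: wall wall
  position 9–10: wall wall
  position 12–13: wall wall
  position 19–20: wall wall
  position 22–23: wall wall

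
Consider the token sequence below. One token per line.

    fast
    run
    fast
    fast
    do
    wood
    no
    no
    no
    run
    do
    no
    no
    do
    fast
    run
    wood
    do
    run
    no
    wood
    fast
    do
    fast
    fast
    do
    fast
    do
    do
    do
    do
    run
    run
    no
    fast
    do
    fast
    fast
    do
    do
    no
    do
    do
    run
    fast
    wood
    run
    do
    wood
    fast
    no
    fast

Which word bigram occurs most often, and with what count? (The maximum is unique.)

"fast do", 6 times

Bigram frequencies (highest first):
  fast do: 6
  do do: 5
  do fast: 4
  fast fast: 3
  no no: 3
  do run: 3
  … (18 more, each ≤ 2)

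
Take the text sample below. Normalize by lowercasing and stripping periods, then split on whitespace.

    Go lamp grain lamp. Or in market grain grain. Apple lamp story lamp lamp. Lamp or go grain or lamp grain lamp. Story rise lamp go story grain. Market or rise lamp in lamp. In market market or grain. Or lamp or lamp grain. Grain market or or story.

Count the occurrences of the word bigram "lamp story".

2

Scanning the 48 overlapping bigram windows for "lamp story":
  position 11–12: lamp story
  position 22–23: lamp story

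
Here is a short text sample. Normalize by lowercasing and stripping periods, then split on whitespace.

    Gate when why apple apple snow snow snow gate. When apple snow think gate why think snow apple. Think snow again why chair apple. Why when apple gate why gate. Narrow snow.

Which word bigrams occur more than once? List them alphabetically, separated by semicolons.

apple snow; gate when; gate why; snow snow; think snow; when apple

Bigram counts meeting the condition (more than once):
  apple snow: 2
  gate when: 2
  gate why: 2
  snow snow: 2
  think snow: 2
  when apple: 2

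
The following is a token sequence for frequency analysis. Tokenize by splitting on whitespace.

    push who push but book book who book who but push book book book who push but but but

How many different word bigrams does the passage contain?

19 tokens → 18 bigram windows in total.
Repeated bigrams (each contributes count−1 duplicates):
  book book: 3
  book who: 3
  but but: 2
  push but: 2
  who push: 2
7 duplicate windows → 18 − 7 = 11 distinct.

11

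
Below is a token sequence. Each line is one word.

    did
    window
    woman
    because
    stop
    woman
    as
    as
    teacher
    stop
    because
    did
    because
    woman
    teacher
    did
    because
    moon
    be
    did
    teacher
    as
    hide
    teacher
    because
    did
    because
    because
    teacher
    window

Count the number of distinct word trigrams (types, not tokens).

30 tokens → 28 trigram windows in total.
Repeated trigrams (each contributes count−1 duplicates):
  because did because: 2
1 duplicate windows → 28 − 1 = 27 distinct.

27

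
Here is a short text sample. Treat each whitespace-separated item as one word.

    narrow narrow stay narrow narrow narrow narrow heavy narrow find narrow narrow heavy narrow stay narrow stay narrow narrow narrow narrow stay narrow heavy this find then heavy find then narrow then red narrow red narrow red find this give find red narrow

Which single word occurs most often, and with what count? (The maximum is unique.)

"narrow", 20 times

Unigram frequencies (highest first):
  narrow: 20
  find: 5
  stay: 4
  heavy: 4
  red: 4
  then: 3
  … (2 more, each ≤ 2)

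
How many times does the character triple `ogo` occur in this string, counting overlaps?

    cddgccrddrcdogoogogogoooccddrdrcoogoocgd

Sliding a length-3 window over the 40 characters (38 positions):
  position 13–15: ogo
  position 16–18: ogo
  position 18–20: ogo
  position 20–22: ogo
  position 34–36: ogo

5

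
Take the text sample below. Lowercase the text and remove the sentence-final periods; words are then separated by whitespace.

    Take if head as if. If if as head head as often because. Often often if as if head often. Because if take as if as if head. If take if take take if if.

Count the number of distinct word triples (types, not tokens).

31

35 tokens → 33 trigram windows in total.
Repeated trigrams (each contributes count−1 duplicates):
  as if head: 2
  if as if: 2
2 duplicate windows → 33 − 2 = 31 distinct.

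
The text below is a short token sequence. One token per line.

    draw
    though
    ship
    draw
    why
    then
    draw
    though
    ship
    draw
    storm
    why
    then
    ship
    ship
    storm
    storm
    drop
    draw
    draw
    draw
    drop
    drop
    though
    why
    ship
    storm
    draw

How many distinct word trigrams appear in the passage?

28 tokens → 26 trigram windows in total.
Repeated trigrams (each contributes count−1 duplicates):
  draw though ship: 2
  though ship draw: 2
2 duplicate windows → 26 − 2 = 24 distinct.

24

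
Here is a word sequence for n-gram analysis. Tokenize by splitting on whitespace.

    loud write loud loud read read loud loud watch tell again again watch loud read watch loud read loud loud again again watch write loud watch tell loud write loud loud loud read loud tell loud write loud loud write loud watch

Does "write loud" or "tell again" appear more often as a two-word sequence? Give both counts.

"write loud": 5 occurrences
"tell again": 1 occurrence

"write loud" (5 vs 1)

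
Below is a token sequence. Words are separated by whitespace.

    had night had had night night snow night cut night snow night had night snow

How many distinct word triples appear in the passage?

12

15 tokens → 13 trigram windows in total.
Repeated trigrams (each contributes count−1 duplicates):
  night snow night: 2
1 duplicate windows → 13 − 1 = 12 distinct.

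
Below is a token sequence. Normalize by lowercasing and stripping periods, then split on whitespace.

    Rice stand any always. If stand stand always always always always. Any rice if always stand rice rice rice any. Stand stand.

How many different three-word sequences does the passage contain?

19

22 tokens → 20 trigram windows in total.
Repeated trigrams (each contributes count−1 duplicates):
  always always always: 2
1 duplicate windows → 20 − 1 = 19 distinct.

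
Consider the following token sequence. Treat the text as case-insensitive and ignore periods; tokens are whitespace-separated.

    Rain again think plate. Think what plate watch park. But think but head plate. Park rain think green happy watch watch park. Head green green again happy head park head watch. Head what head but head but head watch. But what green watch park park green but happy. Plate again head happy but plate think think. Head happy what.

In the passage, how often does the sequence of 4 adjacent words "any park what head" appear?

0

Scanning the 56 overlapping 4-gram windows for "any park what head":
  (none found)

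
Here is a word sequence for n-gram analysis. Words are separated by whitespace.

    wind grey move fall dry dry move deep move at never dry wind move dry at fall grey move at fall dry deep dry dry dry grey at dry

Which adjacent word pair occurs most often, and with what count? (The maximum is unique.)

"dry dry", 3 times

Bigram frequencies (highest first):
  dry dry: 3
  grey move: 2
  fall dry: 2
  move at: 2
  at fall: 2
  wind grey: 1
  … (16 more, each ≤ 1)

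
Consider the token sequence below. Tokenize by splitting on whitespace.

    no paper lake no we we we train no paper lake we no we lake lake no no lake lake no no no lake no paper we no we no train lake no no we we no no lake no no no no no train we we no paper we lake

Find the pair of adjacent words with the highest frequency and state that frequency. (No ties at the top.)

Bigram frequencies (highest first):
  no no: 9
  lake no: 6
  we no: 5
  no paper: 4
  no we: 4
  we we: 4
  … (11 more, each ≤ 3)

"no no", 9 times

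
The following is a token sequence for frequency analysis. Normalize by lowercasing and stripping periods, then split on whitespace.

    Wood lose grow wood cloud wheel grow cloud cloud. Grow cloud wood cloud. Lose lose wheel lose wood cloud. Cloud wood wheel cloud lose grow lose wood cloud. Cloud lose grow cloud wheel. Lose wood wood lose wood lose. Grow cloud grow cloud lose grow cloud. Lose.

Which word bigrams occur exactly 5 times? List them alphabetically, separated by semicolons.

Bigram counts meeting the condition (exactly 5 times):
  cloud lose: 5
  lose grow: 5

cloud lose; lose grow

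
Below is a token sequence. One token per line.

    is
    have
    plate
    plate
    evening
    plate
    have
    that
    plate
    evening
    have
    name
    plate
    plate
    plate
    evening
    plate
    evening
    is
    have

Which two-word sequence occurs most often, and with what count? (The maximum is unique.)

"plate evening", 4 times

Bigram frequencies (highest first):
  plate evening: 4
  plate plate: 3
  is have: 2
  evening plate: 2
  have plate: 1
  plate have: 1
  … (6 more, each ≤ 1)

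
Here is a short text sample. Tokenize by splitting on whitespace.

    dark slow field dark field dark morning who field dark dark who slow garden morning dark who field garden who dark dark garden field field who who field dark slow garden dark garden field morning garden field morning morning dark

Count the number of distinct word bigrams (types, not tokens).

40 tokens → 39 bigram windows in total.
Repeated bigrams (each contributes count−1 duplicates):
  field dark: 4
  garden field: 3
  who field: 3
  dark dark: 2
  dark garden: 2
  dark slow: 2
  dark who: 2
  field morning: 2
  … (2 more repeated)
14 duplicate windows → 39 − 14 = 25 distinct.

25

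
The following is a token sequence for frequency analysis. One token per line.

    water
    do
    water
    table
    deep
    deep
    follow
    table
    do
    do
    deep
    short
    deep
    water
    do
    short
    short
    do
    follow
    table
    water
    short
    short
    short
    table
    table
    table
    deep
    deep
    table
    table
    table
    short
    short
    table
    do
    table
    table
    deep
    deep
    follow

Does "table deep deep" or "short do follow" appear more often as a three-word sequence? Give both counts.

"table deep deep" (3 vs 1)

"table deep deep": 3 occurrences
"short do follow": 1 occurrence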